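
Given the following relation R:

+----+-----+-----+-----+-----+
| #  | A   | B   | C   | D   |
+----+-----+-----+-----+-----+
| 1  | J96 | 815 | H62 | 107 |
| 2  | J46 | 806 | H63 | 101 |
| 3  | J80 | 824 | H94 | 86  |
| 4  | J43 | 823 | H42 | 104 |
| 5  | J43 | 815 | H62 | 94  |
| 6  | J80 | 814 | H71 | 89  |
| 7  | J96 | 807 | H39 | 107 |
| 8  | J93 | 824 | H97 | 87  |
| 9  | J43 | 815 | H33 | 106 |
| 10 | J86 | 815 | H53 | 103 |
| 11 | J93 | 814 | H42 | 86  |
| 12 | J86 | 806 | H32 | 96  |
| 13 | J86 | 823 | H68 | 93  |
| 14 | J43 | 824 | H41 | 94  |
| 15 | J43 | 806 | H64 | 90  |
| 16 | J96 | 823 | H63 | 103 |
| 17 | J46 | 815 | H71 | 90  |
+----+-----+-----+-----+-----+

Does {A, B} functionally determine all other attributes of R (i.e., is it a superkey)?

Rows 5 and 9 have the same {A, B} value (A=J43, B=815) but are distinct tuples, so {A, B} does not determine every attribute — not a superkey.

No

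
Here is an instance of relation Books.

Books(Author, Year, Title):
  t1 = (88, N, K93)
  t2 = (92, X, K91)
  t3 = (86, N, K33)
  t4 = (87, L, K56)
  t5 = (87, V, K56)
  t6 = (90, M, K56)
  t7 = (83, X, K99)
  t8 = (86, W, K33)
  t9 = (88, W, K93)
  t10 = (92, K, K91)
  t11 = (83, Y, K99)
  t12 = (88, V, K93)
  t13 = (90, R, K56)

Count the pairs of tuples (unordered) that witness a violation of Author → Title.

0

Author=88: all 3 rows agree on Title — 0 pairs.
Author=92: all 2 rows agree on Title — 0 pairs.
Author=86: all 2 rows agree on Title — 0 pairs.
Author=87: all 2 rows agree on Title — 0 pairs.
Author=90: all 2 rows agree on Title — 0 pairs.
Author=83: all 2 rows agree on Title — 0 pairs.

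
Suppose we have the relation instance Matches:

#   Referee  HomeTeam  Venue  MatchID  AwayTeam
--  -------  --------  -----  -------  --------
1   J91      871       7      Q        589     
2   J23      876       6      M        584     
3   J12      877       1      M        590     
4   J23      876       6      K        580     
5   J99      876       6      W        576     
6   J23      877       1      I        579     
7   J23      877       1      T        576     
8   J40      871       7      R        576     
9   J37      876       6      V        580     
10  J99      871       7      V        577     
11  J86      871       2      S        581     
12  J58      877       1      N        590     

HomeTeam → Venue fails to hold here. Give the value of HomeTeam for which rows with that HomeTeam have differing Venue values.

HomeTeam=871: rows 1, 8, 10, 11 → Venue takes values {7, 2} — violation
HomeTeam=876: rows 2, 4, 5, 9 → Venue = 6, 6, 6, 6 ✓
HomeTeam=877: rows 3, 6, 7, 12 → Venue = 1, 1, 1, 1 ✓
The only HomeTeam value with inconsistent Venue is HomeTeam=871.

871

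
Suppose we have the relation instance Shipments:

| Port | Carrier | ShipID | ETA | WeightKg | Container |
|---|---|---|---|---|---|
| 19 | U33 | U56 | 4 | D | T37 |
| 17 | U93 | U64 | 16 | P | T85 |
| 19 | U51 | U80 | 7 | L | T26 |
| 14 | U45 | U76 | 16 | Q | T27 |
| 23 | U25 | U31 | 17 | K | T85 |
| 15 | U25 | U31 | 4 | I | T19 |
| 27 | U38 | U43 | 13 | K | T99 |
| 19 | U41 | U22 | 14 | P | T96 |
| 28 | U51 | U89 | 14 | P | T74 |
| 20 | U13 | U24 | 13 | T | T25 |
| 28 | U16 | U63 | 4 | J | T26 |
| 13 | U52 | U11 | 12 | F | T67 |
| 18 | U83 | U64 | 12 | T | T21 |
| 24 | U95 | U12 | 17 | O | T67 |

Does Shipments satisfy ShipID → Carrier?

ShipID=U56: 1 row → Carrier = U33 ✓
ShipID=U64: 2 rows → Carrier takes values {U93, U83} — violation
ShipID=U80: 1 row → Carrier = U51 ✓
ShipID=U76: 1 row → Carrier = U45 ✓
ShipID=U31: 2 rows → Carrier = U25, U25 ✓
ShipID=U43: 1 row → Carrier = U38 ✓
ShipID=U22: 1 row → Carrier = U41 ✓
ShipID=U89: 1 row → Carrier = U51 ✓
ShipID=U24: 1 row → Carrier = U13 ✓
ShipID=U63: 1 row → Carrier = U16 ✓
ShipID=U11: 1 row → Carrier = U52 ✓
ShipID=U12: 1 row → Carrier = U95 ✓
Two rows agree on ShipID but differ on Carrier, so ShipID → Carrier does not hold.

No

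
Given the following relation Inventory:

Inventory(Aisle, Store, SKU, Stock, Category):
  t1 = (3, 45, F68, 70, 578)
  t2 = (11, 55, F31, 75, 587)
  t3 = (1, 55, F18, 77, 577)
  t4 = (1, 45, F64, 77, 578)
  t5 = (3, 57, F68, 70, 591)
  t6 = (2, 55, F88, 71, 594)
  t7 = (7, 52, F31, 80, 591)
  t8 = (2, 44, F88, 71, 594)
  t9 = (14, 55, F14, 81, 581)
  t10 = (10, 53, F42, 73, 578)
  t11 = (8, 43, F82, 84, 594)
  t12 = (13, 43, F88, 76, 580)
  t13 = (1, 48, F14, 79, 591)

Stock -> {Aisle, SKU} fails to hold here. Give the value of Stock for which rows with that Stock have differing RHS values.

Stock=70: rows 1, 5 → {Aisle,SKU} = (3, F68), (3, F68) ✓
Stock=75: row 2 → {Aisle,SKU} = (11, F31) ✓
Stock=77: rows 3, 4 → {Aisle,SKU} takes values {(1, F18), (1, F64)} — violation
Stock=71: rows 6, 8 → {Aisle,SKU} = (2, F88), (2, F88) ✓
Stock=80: row 7 → {Aisle,SKU} = (7, F31) ✓
Stock=81: row 9 → {Aisle,SKU} = (14, F14) ✓
Stock=73: row 10 → {Aisle,SKU} = (10, F42) ✓
Stock=84: row 11 → {Aisle,SKU} = (8, F82) ✓
Stock=76: row 12 → {Aisle,SKU} = (13, F88) ✓
Stock=79: row 13 → {Aisle,SKU} = (1, F14) ✓
The only Stock value with inconsistent RHS is Stock=77.

77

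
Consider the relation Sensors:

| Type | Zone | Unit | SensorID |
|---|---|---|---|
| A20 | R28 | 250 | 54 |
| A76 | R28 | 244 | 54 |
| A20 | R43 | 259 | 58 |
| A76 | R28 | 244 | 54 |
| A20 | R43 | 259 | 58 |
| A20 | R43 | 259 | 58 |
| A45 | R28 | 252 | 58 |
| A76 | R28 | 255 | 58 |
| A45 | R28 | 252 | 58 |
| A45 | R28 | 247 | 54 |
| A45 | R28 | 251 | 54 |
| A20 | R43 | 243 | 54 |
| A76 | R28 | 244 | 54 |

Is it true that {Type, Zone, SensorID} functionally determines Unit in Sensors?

(Type=A20, Zone=R28, SensorID=54): 1 row → Unit = 250 ✓
(Type=A76, Zone=R28, SensorID=54): 3 rows → Unit = 244, 244, 244 ✓
(Type=A20, Zone=R43, SensorID=58): 3 rows → Unit = 259, 259, 259 ✓
(Type=A45, Zone=R28, SensorID=58): 2 rows → Unit = 252, 252 ✓
(Type=A76, Zone=R28, SensorID=58): 1 row → Unit = 255 ✓
(Type=A45, Zone=R28, SensorID=54): 2 rows → Unit takes values {247, 251} — violation
(Type=A20, Zone=R43, SensorID=54): 1 row → Unit = 243 ✓
Two rows agree on {Type, Zone, SensorID} but differ on Unit, so {Type, Zone, SensorID} → Unit does not hold.

No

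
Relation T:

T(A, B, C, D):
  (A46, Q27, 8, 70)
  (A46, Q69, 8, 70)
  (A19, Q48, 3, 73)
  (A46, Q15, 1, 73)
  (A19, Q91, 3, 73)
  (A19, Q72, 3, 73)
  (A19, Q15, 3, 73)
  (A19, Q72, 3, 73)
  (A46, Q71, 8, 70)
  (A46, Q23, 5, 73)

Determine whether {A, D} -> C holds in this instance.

No

(A=A46, D=70): 3 rows → C = 8, 8, 8 ✓
(A=A19, D=73): 5 rows → C = 3, 3, 3, 3, 3 ✓
(A=A46, D=73): 2 rows → C takes values {1, 5} — violation
Two rows agree on {A, D} but differ on C, so {A, D} -> C does not hold.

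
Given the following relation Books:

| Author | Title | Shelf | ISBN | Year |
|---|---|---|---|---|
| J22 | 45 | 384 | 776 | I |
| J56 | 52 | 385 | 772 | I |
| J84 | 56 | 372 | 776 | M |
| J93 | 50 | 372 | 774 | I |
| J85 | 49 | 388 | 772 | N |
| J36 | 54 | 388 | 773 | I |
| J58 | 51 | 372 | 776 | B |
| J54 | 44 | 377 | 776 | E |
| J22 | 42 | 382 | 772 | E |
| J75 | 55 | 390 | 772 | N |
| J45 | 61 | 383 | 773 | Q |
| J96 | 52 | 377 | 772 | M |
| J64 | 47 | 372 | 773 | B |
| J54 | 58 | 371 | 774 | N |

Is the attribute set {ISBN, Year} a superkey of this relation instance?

No

Two distinct rows share (ISBN=772, Year=N), so {ISBN, Year} does not determine every attribute — not a superkey.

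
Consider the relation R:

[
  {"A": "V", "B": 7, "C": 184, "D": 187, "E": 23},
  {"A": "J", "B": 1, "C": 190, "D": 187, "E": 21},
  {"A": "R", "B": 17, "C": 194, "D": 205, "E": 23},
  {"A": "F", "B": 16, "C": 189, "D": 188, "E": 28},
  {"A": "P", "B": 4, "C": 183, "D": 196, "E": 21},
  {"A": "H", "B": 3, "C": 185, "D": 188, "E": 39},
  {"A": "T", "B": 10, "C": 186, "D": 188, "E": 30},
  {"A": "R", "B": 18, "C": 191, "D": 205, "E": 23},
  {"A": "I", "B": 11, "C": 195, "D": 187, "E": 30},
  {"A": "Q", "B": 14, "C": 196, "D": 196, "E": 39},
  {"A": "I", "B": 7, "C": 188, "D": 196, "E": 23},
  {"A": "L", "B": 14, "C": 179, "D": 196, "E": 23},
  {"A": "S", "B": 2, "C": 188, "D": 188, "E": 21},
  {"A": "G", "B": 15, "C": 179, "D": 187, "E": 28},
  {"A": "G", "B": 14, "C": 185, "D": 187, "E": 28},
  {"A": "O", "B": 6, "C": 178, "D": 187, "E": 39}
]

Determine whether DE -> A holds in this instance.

(D=187, E=23): 1 row → A = V ✓
(D=187, E=21): 1 row → A = J ✓
(D=205, E=23): 2 rows → A = R, R ✓
(D=188, E=28): 1 row → A = F ✓
(D=196, E=21): 1 row → A = P ✓
(D=188, E=39): 1 row → A = H ✓
(D=188, E=30): 1 row → A = T ✓
(D=187, E=30): 1 row → A = I ✓
(D=196, E=39): 1 row → A = Q ✓
(D=196, E=23): 2 rows → A takes values {I, L} — violation
(D=188, E=21): 1 row → A = S ✓
(D=187, E=28): 2 rows → A = G, G ✓
(D=187, E=39): 1 row → A = O ✓
Two rows agree on DE but differ on A, so DE -> A does not hold.

No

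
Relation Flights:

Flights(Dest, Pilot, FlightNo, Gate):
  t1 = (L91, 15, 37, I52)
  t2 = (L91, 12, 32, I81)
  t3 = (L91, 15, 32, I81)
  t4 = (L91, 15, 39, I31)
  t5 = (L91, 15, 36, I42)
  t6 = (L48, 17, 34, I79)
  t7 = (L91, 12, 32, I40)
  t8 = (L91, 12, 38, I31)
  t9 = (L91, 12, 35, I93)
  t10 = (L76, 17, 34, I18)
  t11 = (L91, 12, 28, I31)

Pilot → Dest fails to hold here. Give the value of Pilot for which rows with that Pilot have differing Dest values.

Pilot=15: rows 1, 3, 4, 5 → Dest = L91, L91, L91, L91 ✓
Pilot=12: rows 2, 7, 8, 9, 11 → Dest = L91, L91, L91, L91, L91 ✓
Pilot=17: rows 6, 10 → Dest takes values {L48, L76} — violation
The only Pilot value with inconsistent Dest is Pilot=17.

17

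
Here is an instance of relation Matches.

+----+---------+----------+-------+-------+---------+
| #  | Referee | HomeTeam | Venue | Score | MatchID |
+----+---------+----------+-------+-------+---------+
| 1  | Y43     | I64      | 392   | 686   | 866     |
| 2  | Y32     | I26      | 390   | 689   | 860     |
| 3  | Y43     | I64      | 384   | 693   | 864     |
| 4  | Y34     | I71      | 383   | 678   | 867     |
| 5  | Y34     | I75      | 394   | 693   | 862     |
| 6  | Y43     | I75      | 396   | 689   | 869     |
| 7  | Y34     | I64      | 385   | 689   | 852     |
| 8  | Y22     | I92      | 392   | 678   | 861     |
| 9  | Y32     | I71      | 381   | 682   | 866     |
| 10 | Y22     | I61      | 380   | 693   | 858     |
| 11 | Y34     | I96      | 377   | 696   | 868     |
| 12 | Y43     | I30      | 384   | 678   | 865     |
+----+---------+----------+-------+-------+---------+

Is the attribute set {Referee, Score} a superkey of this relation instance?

All 12 rows have distinct {Referee, Score} values, so {Referee, Score} → (all attributes) holds and {Referee, Score} is a superkey.

Yes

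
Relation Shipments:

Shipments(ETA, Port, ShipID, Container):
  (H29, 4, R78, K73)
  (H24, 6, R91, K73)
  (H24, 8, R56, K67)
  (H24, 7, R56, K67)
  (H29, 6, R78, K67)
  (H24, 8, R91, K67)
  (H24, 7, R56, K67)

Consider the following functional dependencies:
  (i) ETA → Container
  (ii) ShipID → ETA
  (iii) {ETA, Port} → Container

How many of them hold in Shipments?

2

(i) ETA → Container: ETA=H29: 2 rows → Container takes values {K73, K67} — violation; ETA=H24: 5 rows → Container takes values {K73, K67} — violation — fails.
(ii) ShipID → ETA: every LHS value maps to a single RHS value — holds.
(iii) {ETA, Port} → Container: every LHS value maps to a single RHS value — holds.
2 of the 3 dependencies hold.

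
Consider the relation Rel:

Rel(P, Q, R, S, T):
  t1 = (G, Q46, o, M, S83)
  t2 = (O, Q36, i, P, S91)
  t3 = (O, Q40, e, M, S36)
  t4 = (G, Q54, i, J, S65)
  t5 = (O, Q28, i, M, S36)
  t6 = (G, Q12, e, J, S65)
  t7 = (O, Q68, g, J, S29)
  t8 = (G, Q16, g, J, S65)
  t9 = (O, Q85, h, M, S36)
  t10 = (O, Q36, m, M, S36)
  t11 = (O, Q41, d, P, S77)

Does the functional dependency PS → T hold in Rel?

No

(P=G, S=M): row 1 → T = S83 ✓
(P=O, S=P): rows 2, 11 → T takes values {S91, S77} — violation
(P=O, S=M): rows 3, 5, 9, 10 → T = S36, S36, S36, S36 ✓
(P=G, S=J): rows 4, 6, 8 → T = S65, S65, S65 ✓
(P=O, S=J): row 7 → T = S29 ✓
Two rows agree on PS but differ on T, so PS → T does not hold.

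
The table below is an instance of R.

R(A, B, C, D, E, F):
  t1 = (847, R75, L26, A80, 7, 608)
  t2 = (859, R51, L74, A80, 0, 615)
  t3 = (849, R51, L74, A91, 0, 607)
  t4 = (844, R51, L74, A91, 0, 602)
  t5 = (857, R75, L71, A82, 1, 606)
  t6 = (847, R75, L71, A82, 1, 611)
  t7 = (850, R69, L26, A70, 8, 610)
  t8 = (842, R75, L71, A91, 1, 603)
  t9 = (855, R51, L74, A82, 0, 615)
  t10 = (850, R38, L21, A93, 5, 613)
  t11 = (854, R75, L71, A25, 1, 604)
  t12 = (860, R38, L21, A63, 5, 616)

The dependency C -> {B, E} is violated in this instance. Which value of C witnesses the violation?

C=L26: rows 1, 7 → {B,E} takes values {(R75, 7), (R69, 8)} — violation
C=L74: rows 2, 3, 4, 9 → {B,E} = (R51, 0), (R51, 0), (R51, 0), (R51, 0) ✓
C=L71: rows 5, 6, 8, 11 → {B,E} = (R75, 1), (R75, 1), (R75, 1), (R75, 1) ✓
C=L21: rows 10, 12 → {B,E} = (R38, 5), (R38, 5) ✓
The only C value with inconsistent RHS is C=L26.

L26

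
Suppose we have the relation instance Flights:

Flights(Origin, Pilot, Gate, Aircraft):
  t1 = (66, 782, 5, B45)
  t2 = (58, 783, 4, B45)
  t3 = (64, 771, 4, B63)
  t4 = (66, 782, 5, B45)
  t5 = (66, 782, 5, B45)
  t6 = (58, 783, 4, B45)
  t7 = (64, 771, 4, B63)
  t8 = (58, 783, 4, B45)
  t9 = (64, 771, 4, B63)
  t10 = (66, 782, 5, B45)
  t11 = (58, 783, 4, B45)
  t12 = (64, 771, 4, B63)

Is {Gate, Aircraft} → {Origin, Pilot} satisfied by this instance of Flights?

Yes

(Gate=5, Aircraft=B45): rows 1, 4, 5, 10 → {Origin,Pilot} = (66, 782), (66, 782), (66, 782), (66, 782) ✓
(Gate=4, Aircraft=B45): rows 2, 6, 8, 11 → {Origin,Pilot} = (58, 783), (58, 783), (58, 783), (58, 783) ✓
(Gate=4, Aircraft=B63): rows 3, 7, 9, 12 → {Origin,Pilot} = (64, 771), (64, 771), (64, 771), (64, 771) ✓
Every {Gate, Aircraft} value is associated with a single {Origin, Pilot} value, so {Gate, Aircraft} → {Origin, Pilot} holds.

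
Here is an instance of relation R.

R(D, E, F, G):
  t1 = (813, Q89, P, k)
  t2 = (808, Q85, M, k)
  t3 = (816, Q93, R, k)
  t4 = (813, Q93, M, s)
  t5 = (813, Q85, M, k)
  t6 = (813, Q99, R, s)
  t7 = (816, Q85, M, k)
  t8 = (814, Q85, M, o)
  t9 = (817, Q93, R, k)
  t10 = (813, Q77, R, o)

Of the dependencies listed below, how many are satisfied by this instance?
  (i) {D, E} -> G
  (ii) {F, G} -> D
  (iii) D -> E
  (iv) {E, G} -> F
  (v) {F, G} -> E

(i) {D, E} -> G: every LHS value maps to a single RHS value — holds.
(ii) {F, G} -> D: (F=M, G=k): rows 2, 5, 7 → D takes values {808, 813, 816} — violation; (F=R, G=k): rows 3, 9 → D takes values {816, 817} — violation — fails.
(iii) D -> E: D=813: rows 1, 4, 5, 6, 10 → E takes values {Q89, Q93, Q85, Q99, Q77} — violation; D=816: rows 3, 7 → E takes values {Q93, Q85} — violation — fails.
(iv) {E, G} -> F: every LHS value maps to a single RHS value — holds.
(v) {F, G} -> E: every LHS value maps to a single RHS value — holds.
3 of the 5 dependencies hold.

3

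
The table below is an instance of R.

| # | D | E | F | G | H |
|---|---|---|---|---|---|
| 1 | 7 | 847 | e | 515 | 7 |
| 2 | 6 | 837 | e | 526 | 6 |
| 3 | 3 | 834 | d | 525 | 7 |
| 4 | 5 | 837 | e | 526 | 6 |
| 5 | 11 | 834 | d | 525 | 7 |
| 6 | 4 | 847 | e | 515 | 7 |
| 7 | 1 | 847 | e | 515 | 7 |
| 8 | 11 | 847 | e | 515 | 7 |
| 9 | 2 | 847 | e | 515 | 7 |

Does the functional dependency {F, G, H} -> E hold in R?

(F=e, G=515, H=7): rows 1, 6, 7, 8, 9 → E = 847, 847, 847, 847, 847 ✓
(F=e, G=526, H=6): rows 2, 4 → E = 837, 837 ✓
(F=d, G=525, H=7): rows 3, 5 → E = 834, 834 ✓
Every {F, G, H} value is associated with a single E value, so {F, G, H} -> E holds.

Yes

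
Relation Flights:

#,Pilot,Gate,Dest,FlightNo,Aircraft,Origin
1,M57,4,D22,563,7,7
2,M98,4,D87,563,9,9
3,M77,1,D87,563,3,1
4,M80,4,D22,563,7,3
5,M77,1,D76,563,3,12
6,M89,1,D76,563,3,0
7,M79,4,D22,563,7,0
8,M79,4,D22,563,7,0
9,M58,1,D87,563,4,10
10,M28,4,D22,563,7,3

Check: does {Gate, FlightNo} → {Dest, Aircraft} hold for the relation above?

(Gate=4, FlightNo=563): rows 1, 2, 4, 7, 8, 10 → {Dest,Aircraft} takes values {(D22, 7), (D87, 9)} — violation
(Gate=1, FlightNo=563): rows 3, 5, 6, 9 → {Dest,Aircraft} takes values {(D87, 3), (D76, 3), (D87, 4)} — violation
Two rows agree on {Gate, FlightNo} but differ on {Dest, Aircraft}, so {Gate, FlightNo} → {Dest, Aircraft} does not hold.

No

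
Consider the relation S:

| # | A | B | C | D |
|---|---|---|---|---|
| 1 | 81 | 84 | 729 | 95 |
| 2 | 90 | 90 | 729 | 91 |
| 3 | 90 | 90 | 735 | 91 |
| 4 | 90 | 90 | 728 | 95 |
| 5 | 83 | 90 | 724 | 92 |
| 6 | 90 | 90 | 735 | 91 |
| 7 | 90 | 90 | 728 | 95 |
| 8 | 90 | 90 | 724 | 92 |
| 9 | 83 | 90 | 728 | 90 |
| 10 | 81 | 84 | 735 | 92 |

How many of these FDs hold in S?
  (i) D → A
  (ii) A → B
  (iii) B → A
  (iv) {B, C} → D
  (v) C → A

1

(i) D → A: D=95: rows 1, 4, 7 → A takes values {81, 90} — violation; D=92: rows 5, 8, 10 → A takes values {83, 90, 81} — violation — fails.
(ii) A → B: every LHS value maps to a single RHS value — holds.
(iii) B → A: B=90: rows 2, 3, 4, 5, 6, 7, 8, 9 → A takes values {90, 83} — violation — fails.
(iv) {B, C} → D: (B=90, C=728): rows 4, 7, 9 → D takes values {95, 90} — violation — fails.
(v) C → A: C=729: rows 1, 2 → A takes values {81, 90} — violation; C=735: rows 3, 6, 10 → A takes values {90, 81} — violation; C=728: rows 4, 7, 9 → A takes values {90, 83} — violation; C=724: rows 5, 8 → A takes values {83, 90} — violation — fails.
1 of the 5 dependencies holds.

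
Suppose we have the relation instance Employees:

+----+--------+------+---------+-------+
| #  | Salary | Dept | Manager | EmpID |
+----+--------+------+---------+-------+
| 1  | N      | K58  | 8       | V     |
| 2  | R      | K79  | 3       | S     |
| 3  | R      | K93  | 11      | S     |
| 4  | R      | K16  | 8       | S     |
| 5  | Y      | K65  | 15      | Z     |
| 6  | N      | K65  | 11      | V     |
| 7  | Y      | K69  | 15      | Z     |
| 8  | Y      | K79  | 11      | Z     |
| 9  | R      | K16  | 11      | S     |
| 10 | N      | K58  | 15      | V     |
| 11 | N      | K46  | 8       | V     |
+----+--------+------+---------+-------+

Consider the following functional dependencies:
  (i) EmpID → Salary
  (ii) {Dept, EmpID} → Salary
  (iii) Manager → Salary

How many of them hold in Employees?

2

(i) EmpID → Salary: every LHS value maps to a single RHS value — holds.
(ii) {Dept, EmpID} → Salary: every LHS value maps to a single RHS value — holds.
(iii) Manager → Salary: Manager=8: rows 1, 4, 11 → Salary takes values {N, R} — violation; Manager=11: rows 3, 6, 8, 9 → Salary takes values {R, N, Y} — violation; Manager=15: rows 5, 7, 10 → Salary takes values {Y, N} — violation — fails.
2 of the 3 dependencies hold.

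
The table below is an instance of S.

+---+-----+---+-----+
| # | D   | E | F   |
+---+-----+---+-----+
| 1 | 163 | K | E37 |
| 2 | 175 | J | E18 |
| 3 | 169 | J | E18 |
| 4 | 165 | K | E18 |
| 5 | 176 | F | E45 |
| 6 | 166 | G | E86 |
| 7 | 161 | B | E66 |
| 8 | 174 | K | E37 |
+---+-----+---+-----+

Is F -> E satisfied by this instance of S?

F=E37: rows 1, 8 → E = K, K ✓
F=E18: rows 2, 3, 4 → E takes values {J, K} — violation
F=E45: row 5 → E = F ✓
F=E86: row 6 → E = G ✓
F=E66: row 7 → E = B ✓
Two rows agree on F but differ on E, so F -> E does not hold.

No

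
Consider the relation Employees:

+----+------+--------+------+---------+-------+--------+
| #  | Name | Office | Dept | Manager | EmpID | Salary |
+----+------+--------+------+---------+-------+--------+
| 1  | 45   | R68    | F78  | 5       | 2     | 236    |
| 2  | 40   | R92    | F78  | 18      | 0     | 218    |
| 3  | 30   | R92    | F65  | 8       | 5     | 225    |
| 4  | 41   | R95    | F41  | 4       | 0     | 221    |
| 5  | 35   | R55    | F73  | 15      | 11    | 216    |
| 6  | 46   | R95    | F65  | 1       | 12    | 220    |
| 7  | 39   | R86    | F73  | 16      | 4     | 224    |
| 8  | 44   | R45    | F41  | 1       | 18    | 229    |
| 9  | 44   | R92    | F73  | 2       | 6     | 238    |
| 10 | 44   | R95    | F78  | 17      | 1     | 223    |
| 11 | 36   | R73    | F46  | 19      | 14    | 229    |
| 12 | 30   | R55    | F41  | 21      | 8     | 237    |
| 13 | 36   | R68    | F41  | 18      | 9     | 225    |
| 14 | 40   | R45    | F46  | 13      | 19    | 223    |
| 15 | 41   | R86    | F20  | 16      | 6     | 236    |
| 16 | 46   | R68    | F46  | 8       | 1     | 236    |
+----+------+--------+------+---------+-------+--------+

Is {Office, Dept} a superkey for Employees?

Yes

All 16 rows have distinct {Office, Dept} values, so {Office, Dept} → (all attributes) holds and {Office, Dept} is a superkey.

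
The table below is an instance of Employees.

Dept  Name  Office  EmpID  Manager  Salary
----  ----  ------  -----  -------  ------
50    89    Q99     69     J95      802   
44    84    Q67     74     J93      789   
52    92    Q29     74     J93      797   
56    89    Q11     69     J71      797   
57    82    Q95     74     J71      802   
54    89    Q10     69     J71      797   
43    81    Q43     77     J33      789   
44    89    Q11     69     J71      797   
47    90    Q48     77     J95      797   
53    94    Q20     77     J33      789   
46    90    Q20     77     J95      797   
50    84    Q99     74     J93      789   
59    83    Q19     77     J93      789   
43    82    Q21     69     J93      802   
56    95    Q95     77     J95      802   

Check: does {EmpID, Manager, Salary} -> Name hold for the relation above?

(EmpID=69, Manager=J95, Salary=802): 1 row → Name = 89 ✓
(EmpID=74, Manager=J93, Salary=789): 2 rows → Name = 84, 84 ✓
(EmpID=74, Manager=J93, Salary=797): 1 row → Name = 92 ✓
(EmpID=69, Manager=J71, Salary=797): 3 rows → Name = 89, 89, 89 ✓
(EmpID=74, Manager=J71, Salary=802): 1 row → Name = 82 ✓
(EmpID=77, Manager=J33, Salary=789): 2 rows → Name takes values {81, 94} — violation
(EmpID=77, Manager=J95, Salary=797): 2 rows → Name = 90, 90 ✓
(EmpID=77, Manager=J93, Salary=789): 1 row → Name = 83 ✓
(EmpID=69, Manager=J93, Salary=802): 1 row → Name = 82 ✓
(EmpID=77, Manager=J95, Salary=802): 1 row → Name = 95 ✓
Two rows agree on {EmpID, Manager, Salary} but differ on Name, so {EmpID, Manager, Salary} -> Name does not hold.

No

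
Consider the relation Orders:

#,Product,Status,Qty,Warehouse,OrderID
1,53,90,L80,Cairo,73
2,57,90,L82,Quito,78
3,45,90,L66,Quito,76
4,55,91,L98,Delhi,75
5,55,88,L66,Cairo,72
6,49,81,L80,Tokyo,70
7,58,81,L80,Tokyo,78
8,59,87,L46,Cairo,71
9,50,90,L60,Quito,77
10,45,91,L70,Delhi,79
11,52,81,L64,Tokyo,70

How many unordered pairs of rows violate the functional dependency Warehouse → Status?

Warehouse=Cairo: violating pairs (1,5), (1,8), (5,8) — 3 pairs.
Warehouse=Quito: all 3 rows agree on Status — 0 pairs.
Warehouse=Delhi: all 2 rows agree on Status — 0 pairs.
Warehouse=Tokyo: all 3 rows agree on Status — 0 pairs.

3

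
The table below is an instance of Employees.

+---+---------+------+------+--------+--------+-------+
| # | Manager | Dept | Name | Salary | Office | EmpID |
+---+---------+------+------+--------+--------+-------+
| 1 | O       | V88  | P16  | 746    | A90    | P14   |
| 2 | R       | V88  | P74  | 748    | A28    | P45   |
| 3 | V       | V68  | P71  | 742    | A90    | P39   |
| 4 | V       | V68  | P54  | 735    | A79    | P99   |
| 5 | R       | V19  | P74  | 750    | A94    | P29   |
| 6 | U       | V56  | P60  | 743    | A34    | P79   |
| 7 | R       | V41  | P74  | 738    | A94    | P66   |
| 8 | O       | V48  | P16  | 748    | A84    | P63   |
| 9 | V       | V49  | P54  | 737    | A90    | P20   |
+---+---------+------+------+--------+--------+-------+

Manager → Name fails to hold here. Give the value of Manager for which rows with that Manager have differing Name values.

Manager=O: rows 1, 8 → Name = P16, P16 ✓
Manager=R: rows 2, 5, 7 → Name = P74, P74, P74 ✓
Manager=V: rows 3, 4, 9 → Name takes values {P71, P54} — violation
Manager=U: row 6 → Name = P60 ✓
The only Manager value with inconsistent Name is Manager=V.

V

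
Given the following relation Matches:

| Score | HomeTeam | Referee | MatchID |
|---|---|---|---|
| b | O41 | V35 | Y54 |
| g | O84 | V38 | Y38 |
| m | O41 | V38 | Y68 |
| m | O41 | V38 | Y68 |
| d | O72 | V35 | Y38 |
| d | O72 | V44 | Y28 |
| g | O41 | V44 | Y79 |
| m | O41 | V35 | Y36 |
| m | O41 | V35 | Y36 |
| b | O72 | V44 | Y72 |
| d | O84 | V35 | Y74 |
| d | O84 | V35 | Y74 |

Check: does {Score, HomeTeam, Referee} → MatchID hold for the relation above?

(Score=b, HomeTeam=O41, Referee=V35): 1 row → MatchID = Y54 ✓
(Score=g, HomeTeam=O84, Referee=V38): 1 row → MatchID = Y38 ✓
(Score=m, HomeTeam=O41, Referee=V38): 2 rows → MatchID = Y68, Y68 ✓
(Score=d, HomeTeam=O72, Referee=V35): 1 row → MatchID = Y38 ✓
(Score=d, HomeTeam=O72, Referee=V44): 1 row → MatchID = Y28 ✓
(Score=g, HomeTeam=O41, Referee=V44): 1 row → MatchID = Y79 ✓
(Score=m, HomeTeam=O41, Referee=V35): 2 rows → MatchID = Y36, Y36 ✓
(Score=b, HomeTeam=O72, Referee=V44): 1 row → MatchID = Y72 ✓
(Score=d, HomeTeam=O84, Referee=V35): 2 rows → MatchID = Y74, Y74 ✓
Every {Score, HomeTeam, Referee} value is associated with a single MatchID value, so {Score, HomeTeam, Referee} → MatchID holds.

Yes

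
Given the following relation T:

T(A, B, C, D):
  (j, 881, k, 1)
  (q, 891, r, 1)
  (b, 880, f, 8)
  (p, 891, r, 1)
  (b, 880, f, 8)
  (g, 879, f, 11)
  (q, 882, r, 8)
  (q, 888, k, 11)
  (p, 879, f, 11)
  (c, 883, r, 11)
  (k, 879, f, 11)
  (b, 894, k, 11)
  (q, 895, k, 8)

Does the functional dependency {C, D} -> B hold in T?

(C=k, D=1): 1 row → B = 881 ✓
(C=r, D=1): 2 rows → B = 891, 891 ✓
(C=f, D=8): 2 rows → B = 880, 880 ✓
(C=f, D=11): 3 rows → B = 879, 879, 879 ✓
(C=r, D=8): 1 row → B = 882 ✓
(C=k, D=11): 2 rows → B takes values {888, 894} — violation
(C=r, D=11): 1 row → B = 883 ✓
(C=k, D=8): 1 row → B = 895 ✓
Two rows agree on {C, D} but differ on B, so {C, D} -> B does not hold.

No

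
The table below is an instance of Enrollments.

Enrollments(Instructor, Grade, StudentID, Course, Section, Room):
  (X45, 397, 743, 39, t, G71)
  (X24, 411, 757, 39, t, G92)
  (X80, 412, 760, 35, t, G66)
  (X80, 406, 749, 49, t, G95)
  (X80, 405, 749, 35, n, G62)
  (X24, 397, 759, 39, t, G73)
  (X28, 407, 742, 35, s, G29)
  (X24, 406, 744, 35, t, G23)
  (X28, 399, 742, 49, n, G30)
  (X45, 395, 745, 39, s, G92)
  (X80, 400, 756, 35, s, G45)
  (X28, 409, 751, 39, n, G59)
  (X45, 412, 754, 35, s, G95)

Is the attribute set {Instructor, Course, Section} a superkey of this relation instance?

Two distinct rows share (Instructor=X24, Course=39, Section=t), so {Instructor, Course, Section} does not determine every attribute — not a superkey.

No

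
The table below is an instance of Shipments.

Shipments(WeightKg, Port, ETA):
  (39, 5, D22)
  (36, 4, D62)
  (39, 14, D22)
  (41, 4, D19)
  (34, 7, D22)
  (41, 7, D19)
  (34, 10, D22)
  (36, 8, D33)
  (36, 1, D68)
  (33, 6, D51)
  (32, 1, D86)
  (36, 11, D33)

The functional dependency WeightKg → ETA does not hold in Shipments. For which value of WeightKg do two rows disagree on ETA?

36

WeightKg=39: 2 rows → ETA = D22, D22 ✓
WeightKg=36: 4 rows → ETA takes values {D62, D33, D68} — violation
WeightKg=41: 2 rows → ETA = D19, D19 ✓
WeightKg=34: 2 rows → ETA = D22, D22 ✓
WeightKg=33: 1 row → ETA = D51 ✓
WeightKg=32: 1 row → ETA = D86 ✓
The only WeightKg value with inconsistent ETA is WeightKg=36.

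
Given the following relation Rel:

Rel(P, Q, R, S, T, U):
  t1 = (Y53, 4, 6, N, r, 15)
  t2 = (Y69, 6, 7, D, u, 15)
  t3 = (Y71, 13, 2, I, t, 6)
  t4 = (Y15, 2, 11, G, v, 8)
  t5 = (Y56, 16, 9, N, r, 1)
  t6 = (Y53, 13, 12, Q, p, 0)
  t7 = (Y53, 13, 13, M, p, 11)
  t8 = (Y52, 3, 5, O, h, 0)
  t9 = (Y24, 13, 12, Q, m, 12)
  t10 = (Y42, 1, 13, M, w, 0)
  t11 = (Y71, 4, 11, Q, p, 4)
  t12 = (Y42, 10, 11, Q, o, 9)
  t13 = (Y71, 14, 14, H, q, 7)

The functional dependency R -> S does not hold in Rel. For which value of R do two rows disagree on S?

R=6: row 1 → S = N ✓
R=7: row 2 → S = D ✓
R=2: row 3 → S = I ✓
R=11: rows 4, 11, 12 → S takes values {G, Q} — violation
R=9: row 5 → S = N ✓
R=12: rows 6, 9 → S = Q, Q ✓
R=13: rows 7, 10 → S = M, M ✓
R=5: row 8 → S = O ✓
R=14: row 13 → S = H ✓
The only R value with inconsistent S is R=11.

11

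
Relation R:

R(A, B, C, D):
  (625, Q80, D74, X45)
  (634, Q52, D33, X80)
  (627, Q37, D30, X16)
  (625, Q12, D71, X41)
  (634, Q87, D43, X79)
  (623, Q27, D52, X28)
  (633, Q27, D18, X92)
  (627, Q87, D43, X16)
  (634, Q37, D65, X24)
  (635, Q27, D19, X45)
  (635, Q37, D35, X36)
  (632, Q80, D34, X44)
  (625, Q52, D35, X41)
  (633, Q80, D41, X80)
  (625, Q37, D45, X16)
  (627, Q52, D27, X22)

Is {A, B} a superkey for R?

All 16 rows have distinct {A, B} values, so {A, B} → (all attributes) holds and {A, B} is a superkey.

Yes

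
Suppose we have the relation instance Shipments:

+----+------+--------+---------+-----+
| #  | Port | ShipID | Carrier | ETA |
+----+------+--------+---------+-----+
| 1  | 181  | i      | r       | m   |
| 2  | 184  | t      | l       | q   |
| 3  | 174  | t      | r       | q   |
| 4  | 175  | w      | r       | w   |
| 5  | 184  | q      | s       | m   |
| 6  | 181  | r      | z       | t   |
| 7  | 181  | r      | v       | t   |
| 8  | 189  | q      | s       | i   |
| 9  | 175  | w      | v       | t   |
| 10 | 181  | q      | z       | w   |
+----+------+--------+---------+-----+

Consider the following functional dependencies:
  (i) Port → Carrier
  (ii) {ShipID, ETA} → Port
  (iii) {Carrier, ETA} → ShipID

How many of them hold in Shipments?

(i) Port → Carrier: Port=181: rows 1, 6, 7, 10 → Carrier takes values {r, z, v} — violation; Port=184: rows 2, 5 → Carrier takes values {l, s} — violation; Port=175: rows 4, 9 → Carrier takes values {r, v} — violation — fails.
(ii) {ShipID, ETA} → Port: (ShipID=t, ETA=q): rows 2, 3 → Port takes values {184, 174} — violation — fails.
(iii) {Carrier, ETA} → ShipID: (Carrier=v, ETA=t): rows 7, 9 → ShipID takes values {r, w} — violation — fails.
None of the 3 dependencies hold.

0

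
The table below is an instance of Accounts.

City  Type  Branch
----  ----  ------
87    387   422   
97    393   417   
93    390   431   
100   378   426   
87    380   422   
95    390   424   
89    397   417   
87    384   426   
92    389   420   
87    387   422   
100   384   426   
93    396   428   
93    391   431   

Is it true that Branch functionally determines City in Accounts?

Branch=422: 3 rows → City = 87, 87, 87 ✓
Branch=417: 2 rows → City takes values {97, 89} — violation
Branch=431: 2 rows → City = 93, 93 ✓
Branch=426: 3 rows → City takes values {100, 87} — violation
Branch=424: 1 row → City = 95 ✓
Branch=420: 1 row → City = 92 ✓
Branch=428: 1 row → City = 93 ✓
Two rows agree on Branch but differ on City, so Branch → City does not hold.

No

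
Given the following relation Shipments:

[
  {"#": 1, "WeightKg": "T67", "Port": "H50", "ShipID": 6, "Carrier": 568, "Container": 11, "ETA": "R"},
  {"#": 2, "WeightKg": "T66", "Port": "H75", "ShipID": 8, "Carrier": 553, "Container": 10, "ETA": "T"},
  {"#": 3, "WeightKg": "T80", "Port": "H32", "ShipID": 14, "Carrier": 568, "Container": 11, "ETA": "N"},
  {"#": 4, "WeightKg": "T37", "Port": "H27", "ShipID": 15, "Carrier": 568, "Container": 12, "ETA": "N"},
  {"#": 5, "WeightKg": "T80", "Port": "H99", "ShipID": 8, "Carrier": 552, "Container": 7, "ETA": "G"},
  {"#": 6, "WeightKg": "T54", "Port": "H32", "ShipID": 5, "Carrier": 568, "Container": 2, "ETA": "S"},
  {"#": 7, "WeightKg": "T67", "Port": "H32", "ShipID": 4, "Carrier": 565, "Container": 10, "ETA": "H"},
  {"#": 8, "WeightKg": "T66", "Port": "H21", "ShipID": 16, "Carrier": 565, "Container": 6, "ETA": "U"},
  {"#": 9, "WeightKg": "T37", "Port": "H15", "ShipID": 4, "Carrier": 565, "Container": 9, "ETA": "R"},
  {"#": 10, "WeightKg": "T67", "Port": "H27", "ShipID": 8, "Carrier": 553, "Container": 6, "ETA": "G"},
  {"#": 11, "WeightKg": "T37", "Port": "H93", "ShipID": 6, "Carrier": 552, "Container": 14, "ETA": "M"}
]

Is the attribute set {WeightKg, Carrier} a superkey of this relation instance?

All 11 rows have distinct {WeightKg, Carrier} values, so {WeightKg, Carrier} → (all attributes) holds and {WeightKg, Carrier} is a superkey.

Yes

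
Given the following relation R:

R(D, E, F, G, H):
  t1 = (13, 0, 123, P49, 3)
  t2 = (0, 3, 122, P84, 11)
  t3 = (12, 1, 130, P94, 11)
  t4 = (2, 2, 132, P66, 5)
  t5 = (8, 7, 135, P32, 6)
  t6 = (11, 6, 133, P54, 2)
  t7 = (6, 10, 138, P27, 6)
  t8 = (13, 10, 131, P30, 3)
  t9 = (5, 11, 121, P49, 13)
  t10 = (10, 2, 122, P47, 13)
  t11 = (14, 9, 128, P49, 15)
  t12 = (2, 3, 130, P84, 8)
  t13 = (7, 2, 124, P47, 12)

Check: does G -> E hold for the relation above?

G=P49: rows 1, 9, 11 → E takes values {0, 11, 9} — violation
G=P84: rows 2, 12 → E = 3, 3 ✓
G=P94: row 3 → E = 1 ✓
G=P66: row 4 → E = 2 ✓
G=P32: row 5 → E = 7 ✓
G=P54: row 6 → E = 6 ✓
G=P27: row 7 → E = 10 ✓
G=P30: row 8 → E = 10 ✓
G=P47: rows 10, 13 → E = 2, 2 ✓
Two rows agree on G but differ on E, so G -> E does not hold.

No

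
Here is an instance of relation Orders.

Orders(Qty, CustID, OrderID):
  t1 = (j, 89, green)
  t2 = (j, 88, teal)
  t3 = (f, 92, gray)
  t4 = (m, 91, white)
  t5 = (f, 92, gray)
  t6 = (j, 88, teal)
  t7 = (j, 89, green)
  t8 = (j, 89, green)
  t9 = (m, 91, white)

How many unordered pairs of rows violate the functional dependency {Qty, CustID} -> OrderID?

(Qty=j, CustID=89): all 3 rows agree on OrderID — 0 pairs.
(Qty=j, CustID=88): all 2 rows agree on OrderID — 0 pairs.
(Qty=f, CustID=92): all 2 rows agree on OrderID — 0 pairs.
(Qty=m, CustID=91): all 2 rows agree on OrderID — 0 pairs.

0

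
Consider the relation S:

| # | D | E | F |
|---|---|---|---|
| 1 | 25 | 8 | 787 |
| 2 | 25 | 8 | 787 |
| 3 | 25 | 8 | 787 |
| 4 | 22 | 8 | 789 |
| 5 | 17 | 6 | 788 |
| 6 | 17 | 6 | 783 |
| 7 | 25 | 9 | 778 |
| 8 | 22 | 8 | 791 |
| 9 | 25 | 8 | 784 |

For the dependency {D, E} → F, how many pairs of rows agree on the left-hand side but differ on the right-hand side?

(D=25, E=8): violating pairs (1,9), (2,9), (3,9) — 3 pairs.
(D=22, E=8): violating pairs (4,8) — 1 pair.
(D=17, E=6): violating pairs (5,6) — 1 pair.

5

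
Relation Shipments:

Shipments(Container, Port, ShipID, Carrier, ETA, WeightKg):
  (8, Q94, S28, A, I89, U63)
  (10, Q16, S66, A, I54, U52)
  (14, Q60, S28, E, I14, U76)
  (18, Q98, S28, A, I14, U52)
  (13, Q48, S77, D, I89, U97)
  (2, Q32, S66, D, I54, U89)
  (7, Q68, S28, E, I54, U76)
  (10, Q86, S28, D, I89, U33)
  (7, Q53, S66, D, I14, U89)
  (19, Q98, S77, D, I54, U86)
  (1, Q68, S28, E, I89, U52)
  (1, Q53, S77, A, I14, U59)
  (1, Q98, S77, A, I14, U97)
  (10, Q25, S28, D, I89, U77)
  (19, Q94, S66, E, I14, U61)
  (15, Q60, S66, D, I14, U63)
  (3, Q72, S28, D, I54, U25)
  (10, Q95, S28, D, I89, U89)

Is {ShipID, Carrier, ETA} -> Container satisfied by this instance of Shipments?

(ShipID=S28, Carrier=A, ETA=I89): 1 row → Container = 8 ✓
(ShipID=S66, Carrier=A, ETA=I54): 1 row → Container = 10 ✓
(ShipID=S28, Carrier=E, ETA=I14): 1 row → Container = 14 ✓
(ShipID=S28, Carrier=A, ETA=I14): 1 row → Container = 18 ✓
(ShipID=S77, Carrier=D, ETA=I89): 1 row → Container = 13 ✓
(ShipID=S66, Carrier=D, ETA=I54): 1 row → Container = 2 ✓
(ShipID=S28, Carrier=E, ETA=I54): 1 row → Container = 7 ✓
(ShipID=S28, Carrier=D, ETA=I89): 3 rows → Container = 10, 10, 10 ✓
(ShipID=S66, Carrier=D, ETA=I14): 2 rows → Container takes values {7, 15} — violation
(ShipID=S77, Carrier=D, ETA=I54): 1 row → Container = 19 ✓
(ShipID=S28, Carrier=E, ETA=I89): 1 row → Container = 1 ✓
(ShipID=S77, Carrier=A, ETA=I14): 2 rows → Container = 1, 1 ✓
(ShipID=S66, Carrier=E, ETA=I14): 1 row → Container = 19 ✓
(ShipID=S28, Carrier=D, ETA=I54): 1 row → Container = 3 ✓
Two rows agree on {ShipID, Carrier, ETA} but differ on Container, so {ShipID, Carrier, ETA} -> Container does not hold.

No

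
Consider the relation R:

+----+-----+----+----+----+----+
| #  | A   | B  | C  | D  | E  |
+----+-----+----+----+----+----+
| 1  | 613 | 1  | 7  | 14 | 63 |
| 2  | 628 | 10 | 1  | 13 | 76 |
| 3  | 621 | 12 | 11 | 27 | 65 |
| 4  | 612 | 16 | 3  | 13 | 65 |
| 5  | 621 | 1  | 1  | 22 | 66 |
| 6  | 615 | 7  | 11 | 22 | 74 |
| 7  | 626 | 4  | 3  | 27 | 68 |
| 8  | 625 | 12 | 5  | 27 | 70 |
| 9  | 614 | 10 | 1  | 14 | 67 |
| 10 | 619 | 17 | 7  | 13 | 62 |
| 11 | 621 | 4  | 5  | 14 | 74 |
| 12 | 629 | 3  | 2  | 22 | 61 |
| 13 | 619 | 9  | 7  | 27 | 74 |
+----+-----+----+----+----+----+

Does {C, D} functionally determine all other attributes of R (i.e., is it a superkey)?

All 13 rows have distinct {C, D} values, so {C, D} → (all attributes) holds and {C, D} is a superkey.

Yes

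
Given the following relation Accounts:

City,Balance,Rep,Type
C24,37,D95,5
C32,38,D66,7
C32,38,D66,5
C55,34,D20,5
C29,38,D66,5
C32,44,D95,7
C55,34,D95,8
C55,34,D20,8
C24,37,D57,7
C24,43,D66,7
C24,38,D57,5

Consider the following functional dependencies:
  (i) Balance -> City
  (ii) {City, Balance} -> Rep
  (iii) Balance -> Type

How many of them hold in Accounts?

0

(i) Balance -> City: Balance=38: 4 rows → City takes values {C32, C29, C24} — violation — fails.
(ii) {City, Balance} -> Rep: (City=C24, Balance=37): 2 rows → Rep takes values {D95, D57} — violation; (City=C55, Balance=34): 3 rows → Rep takes values {D20, D95} — violation — fails.
(iii) Balance -> Type: Balance=37: 2 rows → Type takes values {5, 7} — violation; Balance=38: 4 rows → Type takes values {7, 5} — violation; Balance=34: 3 rows → Type takes values {5, 8} — violation — fails.
None of the 3 dependencies hold.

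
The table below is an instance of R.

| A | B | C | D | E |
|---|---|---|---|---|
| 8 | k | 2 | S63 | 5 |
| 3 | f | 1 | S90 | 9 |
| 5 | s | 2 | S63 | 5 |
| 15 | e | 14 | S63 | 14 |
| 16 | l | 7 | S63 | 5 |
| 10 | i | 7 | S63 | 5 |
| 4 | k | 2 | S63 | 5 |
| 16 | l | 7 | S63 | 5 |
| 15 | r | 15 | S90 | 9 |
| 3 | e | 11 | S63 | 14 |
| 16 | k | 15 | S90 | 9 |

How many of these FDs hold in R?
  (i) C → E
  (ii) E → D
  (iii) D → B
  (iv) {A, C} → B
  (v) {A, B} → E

4

(i) C → E: every LHS value maps to a single RHS value — holds.
(ii) E → D: every LHS value maps to a single RHS value — holds.
(iii) D → B: D=S63: 8 rows → B takes values {k, s, e, l, i} — violation; D=S90: 3 rows → B takes values {f, r, k} — violation — fails.
(iv) {A, C} → B: every LHS value maps to a single RHS value — holds.
(v) {A, B} → E: every LHS value maps to a single RHS value — holds.
4 of the 5 dependencies hold.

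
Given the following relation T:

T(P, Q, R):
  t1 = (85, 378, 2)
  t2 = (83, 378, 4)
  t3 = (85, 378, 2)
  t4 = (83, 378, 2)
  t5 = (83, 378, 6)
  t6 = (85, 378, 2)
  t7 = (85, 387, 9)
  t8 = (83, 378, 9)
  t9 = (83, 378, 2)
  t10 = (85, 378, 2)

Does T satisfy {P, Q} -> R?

No

(P=85, Q=378): rows 1, 3, 6, 10 → R = 2, 2, 2, 2 ✓
(P=83, Q=378): rows 2, 4, 5, 8, 9 → R takes values {4, 2, 6, 9} — violation
(P=85, Q=387): row 7 → R = 9 ✓
Two rows agree on {P, Q} but differ on R, so {P, Q} -> R does not hold.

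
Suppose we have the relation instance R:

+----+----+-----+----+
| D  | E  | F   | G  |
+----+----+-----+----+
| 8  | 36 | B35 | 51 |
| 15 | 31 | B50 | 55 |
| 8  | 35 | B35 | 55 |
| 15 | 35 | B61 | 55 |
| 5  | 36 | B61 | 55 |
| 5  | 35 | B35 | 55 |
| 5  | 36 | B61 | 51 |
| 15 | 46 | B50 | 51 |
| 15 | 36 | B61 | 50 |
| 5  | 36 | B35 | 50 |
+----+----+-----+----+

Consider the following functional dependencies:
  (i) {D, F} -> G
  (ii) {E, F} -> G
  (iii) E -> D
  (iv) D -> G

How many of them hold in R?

0

(i) {D, F} -> G: (D=8, F=B35): 2 rows → G takes values {51, 55} — violation; (D=15, F=B50): 2 rows → G takes values {55, 51} — violation; (D=15, F=B61): 2 rows → G takes values {55, 50} — violation; (D=5, F=B61): 2 rows → G takes values {55, 51} — violation; (D=5, F=B35): 2 rows → G takes values {55, 50} — violation — fails.
(ii) {E, F} -> G: (E=36, F=B35): 2 rows → G takes values {51, 50} — violation; (E=36, F=B61): 3 rows → G takes values {55, 51, 50} — violation — fails.
(iii) E -> D: E=36: 5 rows → D takes values {8, 5, 15} — violation; E=35: 3 rows → D takes values {8, 15, 5} — violation — fails.
(iv) D -> G: D=8: 2 rows → G takes values {51, 55} — violation; D=15: 4 rows → G takes values {55, 51, 50} — violation; D=5: 4 rows → G takes values {55, 51, 50} — violation — fails.
None of the 4 dependencies hold.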